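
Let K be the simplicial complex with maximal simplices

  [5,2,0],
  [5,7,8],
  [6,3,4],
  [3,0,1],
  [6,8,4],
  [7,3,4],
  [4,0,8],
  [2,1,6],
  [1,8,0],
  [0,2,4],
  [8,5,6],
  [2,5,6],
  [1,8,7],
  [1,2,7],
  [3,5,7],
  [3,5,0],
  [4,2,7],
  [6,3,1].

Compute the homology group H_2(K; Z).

H_2 ≅ Z.

We work with the vertex ordering 0 < 1 < 2 < 3 < 4 < 5 < 6 < 7 < 8. The simplices of K, each written with vertices in increasing order, are:

  0-simplices (9): [0], [1], [2], [3], [4], [5], [6], [7], [8]
  1-simplices (27): (27 of them)
  2-simplices (18): [0,1,3], [0,1,8], [0,2,4], [0,2,5], [0,3,5], [0,4,8], [1,2,6], [1,2,7], [1,3,6], [1,7,8], [2,4,7], [2,5,6], [3,4,6], [3,4,7], [3,5,7], [4,6,8], [5,6,8], [5,7,8]

Hence C_0 ≅ Z^9, C_1 ≅ Z^27, C_2 ≅ Z^18.

The boundary map ∂_1: C_1 → C_0 sends each edge [p,q] (with p < q) to q − p. For instance
  ∂[1,7] = [7] − [1].
This gives a 9×27 integer matrix of rank 8; reducing to Smith normal form yields diagonal entries (1,1,1,1,1,1,1,1).

∂_2: C_2 → C_1 acts by ∂[p,q,r] = [q,r] − [p,r] + [p,q]. For instance
  ∂[3,5,7] = [5,7] − [3,7] + [3,5],
  ∂[0,4,8] = [4,8] − [0,8] + [0,4].
The 27×18 boundary matrix has rank 17 and Smith normal form diag(1,1,1,1,1,1,1,1,1,1,1,1,1,1,1,1,1).

Reading off H_k = ker ∂_k / im ∂_{k+1}:

  H_2: rank ker ∂_2 − rank ∂_3 = (18 − 17) − 0 = 1, and there is no ∂_3, so H_2 ≅ Z.

(K is a triangulation of the torus T^2.)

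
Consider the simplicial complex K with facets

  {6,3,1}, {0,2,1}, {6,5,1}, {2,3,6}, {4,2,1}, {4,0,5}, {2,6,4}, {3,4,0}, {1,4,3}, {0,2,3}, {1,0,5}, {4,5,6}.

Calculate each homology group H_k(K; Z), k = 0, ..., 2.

H_0 = Z,  H_1 = Z/2Z,  H_2 = 0.

We work with the vertex ordering 0 < 1 < 2 < 3 < 4 < 5 < 6. The simplices of K, each written with vertices in increasing order, are:

  0-simplices (7): [0], [1], [2], [3], [4], [5], [6]
  1-simplices (18): [0,1], [0,2], [0,3], [0,4], [0,5], [1,2], [1,3], [1,4], [1,5], [1,6], [2,3], [2,4], [2,6], [3,4], [3,6], [4,5], [4,6], [5,6]
  2-simplices (12): [0,1,2], [0,1,5], [0,2,3], [0,3,4], [0,4,5], [1,2,4], [1,3,4], [1,3,6], [1,5,6], [2,3,6], [2,4,6], [4,5,6]

so the chain groups are C_0 ≅ Z^7, C_1 ≅ Z^18, C_2 ≅ Z^12.

The boundary map ∂_1: C_1 → C_0 sends each edge [p,q] (with p < q) to q − p. For instance
  ∂[0,2] = [2] − [0].
The 7×18 boundary matrix has rank 6 and Smith normal form diag(1,1,1,1,1,1).

The boundary map ∂_2: C_2 → C_1 maps a triangle to the signed sum of its edges. For instance
  ∂[1,3,4] = [3,4] − [1,4] + [1,3],
  ∂[0,4,5] = [4,5] − [0,5] + [0,4].
This gives a 18×12 integer matrix of rank 12; reducing to Smith normal form yields diagonal entries (1,1,1,1,1,1,1,1,1,1,1,2).

From H_k ≅ ker(∂_k) / im(∂_{k+1}) we obtain:

  H_0: rank C_0 − rank ∂_1 = 7 − 6 = 1, and the invariant factors of ∂_1 are all 1, so H_0 = Z.
  H_1: rank ker ∂_1 − rank ∂_2 = (18 − 6) − 12 = 0, and ∂_2 has invariant factor 2 > 1, so H_1 = Z/2Z.
  H_2: rank ker ∂_2 − rank ∂_3 = (12 − 12) − 0 = 0, and there is no ∂_3, so H_2 = 0.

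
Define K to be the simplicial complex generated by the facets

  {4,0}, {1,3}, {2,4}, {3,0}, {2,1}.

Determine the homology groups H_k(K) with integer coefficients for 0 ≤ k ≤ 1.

H_0 = Z,  H_1 = Z.

Fix the vertex order 0 < 1 < 2 < 3 < 4 and write every simplex with vertices in increasing order. Then dim K = 1 and the simplices of K are:

  0-simplices (5): [0], [1], [2], [3], [4]
  1-simplices (5): [0,3], [0,4], [1,2], [1,3], [2,4]

giving chain groups C_0 ≅ Z^5, C_1 ≅ Z^5.

Boundary ∂_1: C_1 → C_0 maps an edge to its endpoints' difference, ∂[p,q] = q − p. For instance
  ∂[1,3] = [3] − [1].
This gives a 5×5 integer matrix of rank 4; reducing to Smith normal form yields diagonal entries (1,1,1,1).

Reading off H_k = ker ∂_k / im ∂_{k+1}:

  H_0: rank C_0 − rank ∂_1 = 5 − 4 = 1, and the invariant factors of ∂_1 are all 1, so H_0 ≅ Z.
  H_1: rank ker ∂_1 − rank ∂_2 = (5 − 4) − 0 = 1, and there is no ∂_2, so H_1 ≅ Z.

As a check, the Euler characteristic is 5 − 5 = 0, which agrees with 1 − 1 = 0.
(K is a triangulation of the circle S^1.)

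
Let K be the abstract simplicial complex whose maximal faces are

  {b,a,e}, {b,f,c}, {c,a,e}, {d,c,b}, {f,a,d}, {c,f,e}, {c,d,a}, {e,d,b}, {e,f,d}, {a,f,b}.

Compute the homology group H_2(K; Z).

H_2 = 0.

Order the vertices as a < b < c < d < e < f. Listing each simplex with vertices in this order, K has dimension 2 with simplices:

  0-simplices (6): a, b, c, d, e, f
  1-simplices (15): ab, ac, ad, ae, af, bc, bd, be, bf, cd, ce, cf, de, df, ef
  2-simplices (10): abe, abf, acd, ace, adf, bcd, bcf, bde, cef, def

so the chain groups are C_0 ≅ Z^6, C_1 ≅ Z^15, C_2 ≅ Z^10.

The boundary map ∂_1: C_1 → C_0 maps an edge to its endpoints' difference, ∂[p,q] = q − p.
The resulting 6×15 matrix has rank 5, and its Smith normal form has invariant factors (1,1,1,1,1).

The boundary map ∂_2: C_2 → C_1 sends each 2-simplex [p,q,r] to [q,r] − [p,r] + [p,q]. For instance
  ∂def = ef − df + de,
  ∂abe = be − ae + ab.
The 15×10 boundary matrix has rank 10 and Smith normal form diag(1,1,1,1,1,1,1,1,1,2).

Computing H_k = (kernel of ∂_k) / (image of ∂_{k+1}):

  H_2: rank ker ∂_2 − rank ∂_3 = (10 − 10) − 0 = 0, and there is no ∂_3, so H_2 ≅ 0.

(K is a triangulation of the real projective plane RP^2.)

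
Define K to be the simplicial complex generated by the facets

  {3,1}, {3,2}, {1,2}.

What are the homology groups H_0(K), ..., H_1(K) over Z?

H_0 ≅ Z,  H_1 ≅ Z.

Take the total order 1 < 2 < 3 on the vertex set. Then K (dimension 1) consists of the simplices:

  0-simplices (3): [1], [2], [3]
  1-simplices (3): [1,2], [1,3], [2,3]

Hence C_0 ≅ Z^3, C_1 ≅ Z^3.

∂_1: C_1 → C_0 sends each edge [p,q] (with p < q) to q − p.
This gives a 3×3 integer matrix of rank 2; reducing to Smith normal form yields diagonal entries (1,1).

Now H_k = ker ∂_k / im ∂_{k+1}, so:

  H_0: rank C_0 − rank ∂_1 = 3 − 2 = 1, and the invariant factors of ∂_1 are all 1, so H_0 ≅ Z.
  H_1: rank ker ∂_1 − rank ∂_2 = (3 − 2) − 0 = 1, and there is no ∂_2, so H_1 ≅ Z.

As a check, the Euler characteristic is 3 − 3 = 0, which agrees with 1 − 1 = 0.
(K is a triangulation of the circle S^1.)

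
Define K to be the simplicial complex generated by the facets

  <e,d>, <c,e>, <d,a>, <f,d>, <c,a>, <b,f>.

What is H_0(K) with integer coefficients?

Take the total order a < b < c < d < e < f on the vertex set. Then K (dimension 1) consists of the simplices:

  0-simplices (6): a, b, c, d, e, f
  1-simplices (6): ac, ad, bf, ce, de, df

Hence C_0 ≅ Z^6, C_1 ≅ Z^6.

Boundary ∂_1: C_1 → C_0 is given by ∂[p,q] = [q] − [p].
The resulting 6×6 matrix has rank 5, and its Smith normal form has invariant factors (1,1,1,1,1).

Now H_k = ker ∂_k / im ∂_{k+1}, so:

  H_0: rank C_0 − rank ∂_1 = 6 − 5 = 1, and the invariant factors of ∂_1 are all 1, so H_0 = Z.

H_0 = Z.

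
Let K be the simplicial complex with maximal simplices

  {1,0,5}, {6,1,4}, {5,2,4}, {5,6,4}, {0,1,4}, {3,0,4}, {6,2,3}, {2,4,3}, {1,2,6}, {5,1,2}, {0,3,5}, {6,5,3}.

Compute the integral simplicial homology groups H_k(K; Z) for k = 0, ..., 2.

Take the total order 0 < 1 < 2 < 3 < 4 < 5 < 6 on the vertex set. Then K (dimension 2) consists of the simplices:

  0-simplices (7): [0], [1], [2], [3], [4], [5], [6]
  1-simplices (18): [0,1], [0,3], [0,4], [0,5], [1,2], [1,4], [1,5], [1,6], [2,3], [2,4], [2,5], [2,6], [3,4], [3,5], [3,6], [4,5], [4,6], [5,6]
  2-simplices (12): [0,1,4], [0,1,5], [0,3,4], [0,3,5], [1,2,5], [1,2,6], [1,4,6], [2,3,4], [2,3,6], [2,4,5], [3,5,6], [4,5,6]

so the chain groups are C_0 ≅ Z^7, C_1 ≅ Z^18, C_2 ≅ Z^12.

Boundary ∂_1: C_1 → C_0 maps an edge to its endpoints' difference, ∂[p,q] = q − p.
The 7×18 boundary matrix has rank 6 and Smith normal form diag(1,1,1,1,1,1).

The boundary map ∂_2: C_2 → C_1 sends each 2-simplex [p,q,r] to [q,r] − [p,r] + [p,q]. For instance
  ∂[2,3,4] = [3,4] − [2,4] + [2,3],
  ∂[0,3,5] = [3,5] − [0,5] + [0,3].
As a 18×12 matrix over Z this has rank 12, with invariant factors (1,1,1,1,1,1,1,1,1,1,1,2).

From H_k ≅ ker(∂_k) / im(∂_{k+1}) we obtain:

  H_0: rank C_0 − rank ∂_1 = 7 − 6 = 1, and the invariant factors of ∂_1 are all 1, so H_0 = Z.
  H_1: rank ker ∂_1 − rank ∂_2 = (18 − 6) − 12 = 0, and ∂_2 has invariant factor 2 > 1, so H_1 = Z/2.
  H_2: rank ker ∂_2 − rank ∂_3 = (12 − 12) − 0 = 0, and there is no ∂_3, so H_2 = 0.

H_0 = Z,  H_1 = Z/2,  H_2 = 0.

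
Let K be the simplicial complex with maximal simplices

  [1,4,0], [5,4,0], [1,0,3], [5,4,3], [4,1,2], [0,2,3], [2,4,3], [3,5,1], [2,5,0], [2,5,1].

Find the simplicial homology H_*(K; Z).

H_0 = Z,  H_1 = Z_2,  H_2 = 0.

Fix the vertex order 0 < 1 < 2 < 3 < 4 < 5 and write every simplex with vertices in increasing order. Then dim K = 2 and the simplices of K are:

  0-simplices (6): [0], [1], [2], [3], [4], [5]
  1-simplices (15): [0,1], [0,2], [0,3], [0,4], [0,5], [1,2], [1,3], [1,4], [1,5], [2,3], [2,4], [2,5], [3,4], [3,5], [4,5]
  2-simplices (10): [0,1,3], [0,1,4], [0,2,3], [0,2,5], [0,4,5], [1,2,4], [1,2,5], [1,3,5], [2,3,4], [3,4,5]

Hence C_0 ≅ Z^6, C_1 ≅ Z^15, C_2 ≅ Z^10.

Boundary ∂_1: C_1 → C_0 sends each edge [p,q] (with p < q) to q − p. For instance
  ∂[2,4] = [4] − [2].
The 6×15 boundary matrix has rank 5 and Smith normal form diag(1,1,1,1,1).

Boundary ∂_2: C_2 → C_1 acts by ∂[p,q,r] = [q,r] − [p,r] + [p,q]. For instance
  ∂[0,4,5] = [4,5] − [0,5] + [0,4],
  ∂[0,1,4] = [1,4] − [0,4] + [0,1].
The resulting 15×10 matrix has rank 10, and its Smith normal form has invariant factors (1,1,1,1,1,1,1,1,1,2).

From H_k ≅ ker(∂_k) / im(∂_{k+1}) we obtain:

  H_0: rank C_0 − rank ∂_1 = 6 − 5 = 1, and the invariant factors of ∂_1 are all 1, so H_0 ≅ Z.
  H_1: rank ker ∂_1 − rank ∂_2 = (15 − 5) − 10 = 0, and ∂_2 has invariant factor 2 > 1, so H_1 ≅ Z_2.
  H_2: rank ker ∂_2 − rank ∂_3 = (10 − 10) − 0 = 0, and there is no ∂_3, so H_2 ≅ 0.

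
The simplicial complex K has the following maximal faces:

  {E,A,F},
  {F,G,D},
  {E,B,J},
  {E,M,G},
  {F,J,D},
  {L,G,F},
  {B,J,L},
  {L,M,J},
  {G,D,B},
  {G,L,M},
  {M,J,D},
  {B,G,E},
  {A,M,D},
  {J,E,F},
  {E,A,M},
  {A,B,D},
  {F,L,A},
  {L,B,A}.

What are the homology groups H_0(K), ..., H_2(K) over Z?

H_0 = Z,  H_1 = Z^2,  H_2 = Z.

We work with the vertex ordering A < B < D < E < F < G < J < L < M. The simplices of K, each written with vertices in increasing order, are:

  0-simplices (9): A, B, D, E, F, G, J, L, M
  1-simplices (27): AB, AD, AE, AF, AL, AM, BD, BE, BG, BJ, BL, DF, DG, DJ, DM, EF, EG, EJ, EM, FG, FJ, FL, GL, GM, JL, JM, LM
  2-simplices (18): ABD, ABL, ADM, AEF, AEM, AFL, BDG, BEG, BEJ, BJL, DFG, DFJ, DJM, EFJ, EGM, FGL, GLM, JLM

Hence C_0 ≅ Z^9, C_1 ≅ Z^27, C_2 ≅ Z^18.

The boundary map ∂_1: C_1 → C_0 sends each edge [p,q] (with p < q) to q − p. For instance
  ∂BE = E − B.
The resulting 9×27 matrix has rank 8, and its Smith normal form has invariant factors (1,1,1,1,1,1,1,1).

∂_2: C_2 → C_1 maps a triangle to the signed sum of its edges. For instance
  ∂DFJ = FJ − DJ + DF,
  ∂AFL = FL − AL + AF.
The 27×18 boundary matrix has rank 17 and Smith normal form diag(1,1,1,1,1,1,1,1,1,1,1,1,1,1,1,1,1).

Now H_k = ker ∂_k / im ∂_{k+1}, so:

  H_0: rank C_0 − rank ∂_1 = 9 − 8 = 1, and the invariant factors of ∂_1 are all 1, so H_0 = Z.
  H_1: rank ker ∂_1 − rank ∂_2 = (27 − 8) − 17 = 2, and the invariant factors of ∂_2 are all 1, so H_1 = Z^2.
  H_2: rank ker ∂_2 − rank ∂_3 = (18 − 17) − 0 = 1, and there is no ∂_3, so H_2 = Z.

As a check, the Euler characteristic is 9 − 27 + 18 = 0, which agrees with 1 − 2 + 1 = 0.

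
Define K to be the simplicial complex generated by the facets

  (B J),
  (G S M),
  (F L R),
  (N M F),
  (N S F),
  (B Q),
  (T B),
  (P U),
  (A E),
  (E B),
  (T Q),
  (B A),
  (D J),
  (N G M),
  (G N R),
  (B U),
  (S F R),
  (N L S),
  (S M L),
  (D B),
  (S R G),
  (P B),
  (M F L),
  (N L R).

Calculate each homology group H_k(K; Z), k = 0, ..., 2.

H_0 ≅ Z^2,  H_1 ≅ Z^4 × Z/2,  H_2 = 0.

K has 16 vertices, 30 edges, 12 triangles.
rank ∂_0 = 0, rank ∂_1 = 14 ⇒ b_0 = 16 − 0 − 14 = 2; all invariant factors of ∂_1 are 1 so no torsion. So H_0 = Z^2.
rank ∂_1 = 14, rank ∂_2 = 12 ⇒ b_1 = 30 − 14 − 12 = 4; ∂_2 has invariant factor(s) [2] giving torsion. So H_1 = Z^4 × Z/2.
rank ∂_2 = 12, rank ∂_3 = 0 ⇒ b_2 = 12 − 12 − 0 = 0. So H_2 = 0.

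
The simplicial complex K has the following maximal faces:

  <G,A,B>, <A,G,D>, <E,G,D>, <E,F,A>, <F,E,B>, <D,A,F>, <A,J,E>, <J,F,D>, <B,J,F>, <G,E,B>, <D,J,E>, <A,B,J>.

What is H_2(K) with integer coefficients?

We work with the vertex ordering A < B < D < E < F < G < J. The simplices of K, each written with vertices in increasing order, are:

  0-simplices (7): A, B, D, E, F, G, J
  1-simplices (18): AB, AD, AE, AF, AG, AJ, BE, BF, BG, BJ, DE, DF, DG, DJ, EF, EG, EJ, FJ
  2-simplices (12): ABG, ABJ, ADF, ADG, AEF, AEJ, BEF, BEG, BFJ, DEG, DEJ, DFJ

so the chain groups are C_0 ≅ Z^7, C_1 ≅ Z^18, C_2 ≅ Z^12.

∂_1: C_1 → C_0 maps an edge to its endpoints' difference, ∂[p,q] = q − p. For instance
  ∂AJ = J − A.
The 7×18 boundary matrix has rank 6 and Smith normal form diag(1,1,1,1,1,1).

∂_2: C_2 → C_1 maps a triangle to the signed sum of its edges. For instance
  ∂BEG = EG − BG + BE,
  ∂AEJ = EJ − AJ + AE.
The 18×12 boundary matrix has rank 12 and Smith normal form diag(1,1,1,1,1,1,1,1,1,1,1,2).

Reading off H_k = ker ∂_k / im ∂_{k+1}:

  H_2: rank ker ∂_2 − rank ∂_3 = (12 − 12) − 0 = 0, and there is no ∂_3, so H_2 = 0.

H_2 = 0.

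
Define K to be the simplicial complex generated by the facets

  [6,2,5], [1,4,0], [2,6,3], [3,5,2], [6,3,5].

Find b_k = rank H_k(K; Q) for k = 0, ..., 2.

Order the vertices as 0 < 1 < 2 < 3 < 4 < 5 < 6. Listing each simplex with vertices in this order, K has dimension 2 with simplices:

  0-simplices (7): [0], [1], [2], [3], [4], [5], [6]
  1-simplices (9): [0,1], [0,4], [1,4], [2,3], [2,5], [2,6], [3,5], [3,6], [5,6]
  2-simplices (5): [0,1,4], [2,3,5], [2,3,6], [2,5,6], [3,5,6]

Hence C_0 ≅ Z^7, C_1 ≅ Z^9, C_2 ≅ Z^5.

∂_1: C_1 → C_0 sends each edge [p,q] (with p < q) to q − p. For instance
  ∂[2,5] = [5] − [2].
The resulting 7×9 matrix has rank 5, and its Smith normal form has invariant factors (1,1,1,1,1).

Boundary ∂_2: C_2 → C_1 sends each 2-simplex [p,q,r] to [q,r] − [p,r] + [p,q]. For instance
  ∂[2,3,5] = [3,5] − [2,5] + [2,3],
  ∂[3,5,6] = [5,6] − [3,6] + [3,5].
The resulting 9×5 matrix has rank 4, and its Smith normal form has invariant factors (1,1,1,1).

Reading off H_k = ker ∂_k / im ∂_{k+1}:

  H_0: rank C_0 − rank ∂_1 = 7 − 5 = 2, and the invariant factors of ∂_1 are all 1, so H_0 = Z^2.
  H_1: rank ker ∂_1 − rank ∂_2 = (9 − 5) − 4 = 0, and the invariant factors of ∂_2 are all 1, so H_1 = 0.
  H_2: rank ker ∂_2 − rank ∂_3 = (5 − 4) − 0 = 1, and there is no ∂_3, so H_2 = Z.

As a check, the Euler characteristic is 7 − 9 + 5 = 3, which agrees with 2 − 0 + 1 = 3.

Hence the Betti numbers are b_0 = 2, b_1 = 0, b_2 = 1.

b_0 = 2, b_1 = 0, b_2 = 1.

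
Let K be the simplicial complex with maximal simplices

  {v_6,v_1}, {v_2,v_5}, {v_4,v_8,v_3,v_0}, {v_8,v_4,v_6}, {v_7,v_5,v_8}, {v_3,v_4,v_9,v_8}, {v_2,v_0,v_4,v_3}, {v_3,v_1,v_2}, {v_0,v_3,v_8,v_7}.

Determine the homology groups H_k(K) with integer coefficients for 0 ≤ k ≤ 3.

H_0 = Z,  H_1 = Z^2,  H_2 = 0,  H_3 = 0.

Take the total order v_0 < v_1 < v_2 < v_3 < v_4 < v_5 < v_6 < v_7 < v_8 < v_9 on the vertex set. Then K (dimension 3) consists of the simplices:

  0-simplices (10): [v_0], [v_1], [v_2], [v_3], [v_4], [v_5], [v_6], [v_7], [v_8], [v_9]
  1-simplices (23): (23 of them)
  2-simplices (16): (16 of them)
  3-simplices (4): [v_0,v_2,v_3,v_4], [v_0,v_3,v_4,v_8], [v_0,v_3,v_7,v_8], [v_3,v_4,v_8,v_9]

giving chain groups C_0 ≅ Z^10, C_1 ≅ Z^23, C_2 ≅ Z^16, C_3 ≅ Z^4.

∂_1: C_1 → C_0 sends each edge [p,q] (with p < q) to q − p.
This gives a 10×23 integer matrix of rank 9; reducing to Smith normal form yields diagonal entries (1,1,1,1,1,1,1,1,1).

Boundary ∂_2: C_2 → C_1 sends each 2-simplex [p,q,r] to [q,r] − [p,r] + [p,q]. For instance
  ∂[v_4,v_8,v_9] = [v_8,v_9] − [v_4,v_9] + [v_4,v_8],
  ∂[v_5,v_7,v_8] = [v_7,v_8] − [v_5,v_8] + [v_5,v_7].
As a 23×16 matrix over Z this has rank 12, with invariant factors (1,1,1,1,1,1,1,1,1,1,1,1).

∂_3: C_3 → C_2 sends each 3-simplex σ to the alternating sum Σ_i (−1)^i (σ with its i-th vertex removed). For instance
  ∂[v_0,v_2,v_3,v_4] = [v_2,v_3,v_4] − [v_0,v_3,v_4] + [v_0,v_2,v_4] − [v_0,v_2,v_3],
  ∂[v_3,v_4,v_8,v_9] = [v_4,v_8,v_9] − [v_3,v_8,v_9] + [v_3,v_4,v_9] − [v_3,v_4,v_8].
This gives a 16×4 integer matrix of rank 4; reducing to Smith normal form yields diagonal entries (1,1,1,1).

Computing H_k = (kernel of ∂_k) / (image of ∂_{k+1}):

  H_0: rank C_0 − rank ∂_1 = 10 − 9 = 1, and the invariant factors of ∂_1 are all 1, so H_0 ≅ Z.
  H_1: rank ker ∂_1 − rank ∂_2 = (23 − 9) − 12 = 2, and the invariant factors of ∂_2 are all 1, so H_1 ≅ Z^2.
  H_2: rank ker ∂_2 − rank ∂_3 = (16 − 12) − 4 = 0, and the invariant factors of ∂_3 are all 1, so H_2 ≅ 0.
  H_3: rank ker ∂_3 − rank ∂_4 = (4 − 4) − 0 = 0, and there is no ∂_4, so H_3 ≅ 0.

As a check, the Euler characteristic is 10 − 23 + 16 − 4 = -1, which agrees with 1 − 2 + 0 − 0 = -1.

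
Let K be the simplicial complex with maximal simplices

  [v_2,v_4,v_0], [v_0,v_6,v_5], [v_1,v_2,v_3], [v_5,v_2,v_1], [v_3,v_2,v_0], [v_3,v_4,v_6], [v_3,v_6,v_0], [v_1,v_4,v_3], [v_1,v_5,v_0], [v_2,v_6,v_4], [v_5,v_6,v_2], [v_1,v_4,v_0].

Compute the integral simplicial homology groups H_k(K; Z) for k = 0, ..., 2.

We work with the vertex ordering v_0 < v_1 < v_2 < v_3 < v_4 < v_5 < v_6. The simplices of K, each written with vertices in increasing order, are:

  0-simplices (7): [v_0], [v_1], [v_2], [v_3], [v_4], [v_5], [v_6]
  1-simplices (18): (18 of them)
  2-simplices (12): (12 of them)

so the chain groups are C_0 ≅ Z^7, C_1 ≅ Z^18, C_2 ≅ Z^12.

Boundary ∂_1: C_1 → C_0 maps an edge to its endpoints' difference, ∂[p,q] = q − p. For instance
  ∂[v_3,v_4] = [v_4] − [v_3].
This gives a 7×18 integer matrix of rank 6; reducing to Smith normal form yields diagonal entries (1,1,1,1,1,1).

The boundary map ∂_2: C_2 → C_1 sends each 2-simplex [p,q,r] to [q,r] − [p,r] + [p,q]. For instance
  ∂[v_1,v_2,v_3] = [v_2,v_3] − [v_1,v_3] + [v_1,v_2],
  ∂[v_3,v_4,v_6] = [v_4,v_6] − [v_3,v_6] + [v_3,v_4].
The resulting 18×12 matrix has rank 12, and its Smith normal form has invariant factors (1,1,1,1,1,1,1,1,1,1,1,2).

From H_k ≅ ker(∂_k) / im(∂_{k+1}) we obtain:

  H_0: rank C_0 − rank ∂_1 = 7 − 6 = 1, and the invariant factors of ∂_1 are all 1, so H_0 = Z.
  H_1: rank ker ∂_1 − rank ∂_2 = (18 − 6) − 12 = 0, and ∂_2 has invariant factor 2 > 1, so H_1 = Z/2Z.
  H_2: rank ker ∂_2 − rank ∂_3 = (12 − 12) − 0 = 0, and there is no ∂_3, so H_2 = 0.

(K is a triangulation of the real projective plane RP^2.)

H_0 = Z,  H_1 = Z/2Z,  H_2 = 0.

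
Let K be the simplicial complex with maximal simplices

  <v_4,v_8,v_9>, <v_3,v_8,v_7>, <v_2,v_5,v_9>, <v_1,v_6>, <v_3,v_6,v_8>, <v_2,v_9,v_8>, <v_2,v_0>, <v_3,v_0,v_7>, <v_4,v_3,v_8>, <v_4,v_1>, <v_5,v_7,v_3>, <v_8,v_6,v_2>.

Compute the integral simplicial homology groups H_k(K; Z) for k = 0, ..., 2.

We work with the vertex ordering v_0 < v_1 < v_2 < v_3 < v_4 < v_5 < v_6 < v_7 < v_8 < v_9. The simplices of K, each written with vertices in increasing order, are:

  0-simplices (10): [v_0], [v_1], [v_2], [v_3], [v_4], [v_5], [v_6], [v_7], [v_8], [v_9]
  1-simplices (21): (21 of them)
  2-simplices (9): [v_0,v_3,v_7], [v_2,v_5,v_9], [v_2,v_6,v_8], [v_2,v_8,v_9], [v_3,v_4,v_8], [v_3,v_5,v_7], [v_3,v_6,v_8], [v_3,v_7,v_8], [v_4,v_8,v_9]

giving chain groups C_0 ≅ Z^10, C_1 ≅ Z^21, C_2 ≅ Z^9.

Boundary ∂_1: C_1 → C_0 maps an edge to its endpoints' difference, ∂[p,q] = q − p. For instance
  ∂[v_0,v_7] = [v_7] − [v_0].
As a 10×21 matrix over Z this has rank 9, with invariant factors (1,1,1,1,1,1,1,1,1).

∂_2: C_2 → C_1 acts by ∂[p,q,r] = [q,r] − [p,r] + [p,q]. For instance
  ∂[v_2,v_6,v_8] = [v_6,v_8] − [v_2,v_8] + [v_2,v_6],
  ∂[v_3,v_5,v_7] = [v_5,v_7] − [v_3,v_7] + [v_3,v_5].
As a 21×9 matrix over Z this has rank 9, with invariant factors (1,1,1,1,1,1,1,1,1).

Computing H_k = (kernel of ∂_k) / (image of ∂_{k+1}):

  H_0: rank C_0 − rank ∂_1 = 10 − 9 = 1, and the invariant factors of ∂_1 are all 1, so H_0 ≅ Z.
  H_1: rank ker ∂_1 − rank ∂_2 = (21 − 9) − 9 = 3, and the invariant factors of ∂_2 are all 1, so H_1 ≅ Z^3.
  H_2: rank ker ∂_2 − rank ∂_3 = (9 − 9) − 0 = 0, and there is no ∂_3, so H_2 ≅ 0.

As a check, the Euler characteristic is 10 − 21 + 9 = -2, which agrees with 1 − 3 + 0 = -2.

H_0 = Z,  H_1 = Z^3,  H_2 = 0.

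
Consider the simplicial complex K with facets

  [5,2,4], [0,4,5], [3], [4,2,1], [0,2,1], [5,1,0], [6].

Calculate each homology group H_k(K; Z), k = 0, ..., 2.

H_0 ≅ Z^3,  H_1 ≅ Z,  H_2 = 0.

Take the total order 0 < 1 < 2 < 3 < 4 < 5 < 6 on the vertex set. Then K (dimension 2) consists of the simplices:

  0-simplices (7): [0], [1], [2], [3], [4], [5], [6]
  1-simplices (10): [0,1], [0,2], [0,4], [0,5], [1,2], [1,4], [1,5], [2,4], [2,5], [4,5]
  2-simplices (5): [0,1,2], [0,1,5], [0,4,5], [1,2,4], [2,4,5]

so the chain groups are C_0 ≅ Z^7, C_1 ≅ Z^10, C_2 ≅ Z^5.

The boundary map ∂_1: C_1 → C_0 sends each edge [p,q] (with p < q) to q − p. For instance
  ∂[4,5] = [5] − [4].
The 7×10 boundary matrix has rank 4 and Smith normal form diag(1,1,1,1).

∂_2: C_2 → C_1 sends each 2-simplex [p,q,r] to [q,r] − [p,r] + [p,q]. For instance
  ∂[0,4,5] = [4,5] − [0,5] + [0,4],
  ∂[0,1,5] = [1,5] − [0,5] + [0,1].
The 10×5 boundary matrix has rank 5 and Smith normal form diag(1,1,1,1,1).

Now H_k = ker ∂_k / im ∂_{k+1}, so:

  H_0: rank C_0 − rank ∂_1 = 7 − 4 = 3, and the invariant factors of ∂_1 are all 1, so H_0 = Z^3.
  H_1: rank ker ∂_1 − rank ∂_2 = (10 − 4) − 5 = 1, and the invariant factors of ∂_2 are all 1, so H_1 = Z.
  H_2: rank ker ∂_2 − rank ∂_3 = (5 − 5) − 0 = 0, and there is no ∂_3, so H_2 = 0.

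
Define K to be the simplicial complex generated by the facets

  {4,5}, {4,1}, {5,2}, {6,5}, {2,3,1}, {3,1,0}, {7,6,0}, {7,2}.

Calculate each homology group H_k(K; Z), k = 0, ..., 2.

H_0 = Z,  H_1 = Z^3,  H_2 = 0.

We work with the vertex ordering 0 < 1 < 2 < 3 < 4 < 5 < 6 < 7. The simplices of K, each written with vertices in increasing order, are:

  0-simplices (8): [0], [1], [2], [3], [4], [5], [6], [7]
  1-simplices (13): [0,1], [0,3], [0,6], [0,7], [1,2], [1,3], [1,4], [2,3], [2,5], [2,7], [4,5], [5,6], [6,7]
  2-simplices (3): [0,1,3], [0,6,7], [1,2,3]

giving chain groups C_0 ≅ Z^8, C_1 ≅ Z^13, C_2 ≅ Z^3.

Boundary ∂_1: C_1 → C_0 is given by ∂[p,q] = [q] − [p].
The resulting 8×13 matrix has rank 7, and its Smith normal form has invariant factors (1,1,1,1,1,1,1).

Boundary ∂_2: C_2 → C_1 sends each 2-simplex [p,q,r] to [q,r] − [p,r] + [p,q]. For instance
  ∂[0,1,3] = [1,3] − [0,3] + [0,1],
  ∂[1,2,3] = [2,3] − [1,3] + [1,2].
The resulting 13×3 matrix has rank 3, and its Smith normal form has invariant factors (1,1,1).

Now H_k = ker ∂_k / im ∂_{k+1}, so:

  H_0: rank C_0 − rank ∂_1 = 8 − 7 = 1, and the invariant factors of ∂_1 are all 1, so H_0 = Z.
  H_1: rank ker ∂_1 − rank ∂_2 = (13 − 7) − 3 = 3, and the invariant factors of ∂_2 are all 1, so H_1 = Z^3.
  H_2: rank ker ∂_2 − rank ∂_3 = (3 − 3) − 0 = 0, and there is no ∂_3, so H_2 = 0.

As a check, the Euler characteristic is 8 − 13 + 3 = -2, which agrees with 1 − 3 + 0 = -2.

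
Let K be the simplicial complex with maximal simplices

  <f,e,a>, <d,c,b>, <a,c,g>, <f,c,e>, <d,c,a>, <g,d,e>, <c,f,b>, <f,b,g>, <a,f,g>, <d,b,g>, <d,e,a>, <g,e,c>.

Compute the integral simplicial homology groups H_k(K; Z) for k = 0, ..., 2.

Take the total order a < b < c < d < e < f < g on the vertex set. Then K (dimension 2) consists of the simplices:

  0-simplices (7): a, b, c, d, e, f, g
  1-simplices (18): ac, ad, ae, af, ag, bc, bd, bf, bg, cd, ce, cf, cg, de, dg, ef, eg, fg
  2-simplices (12): acd, acg, ade, aef, afg, bcd, bcf, bdg, bfg, cef, ceg, deg

Hence C_0 ≅ Z^7, C_1 ≅ Z^18, C_2 ≅ Z^12.

∂_1: C_1 → C_0 sends each edge [p,q] (with p < q) to q − p.
This gives a 7×18 integer matrix of rank 6; reducing to Smith normal form yields diagonal entries (1,1,1,1,1,1).

The boundary map ∂_2: C_2 → C_1 acts by ∂[p,q,r] = [q,r] − [p,r] + [p,q]. For instance
  ∂acg = cg − ag + ac,
  ∂ceg = eg − cg + ce.
As a 18×12 matrix over Z this has rank 12, with invariant factors (1,1,1,1,1,1,1,1,1,1,1,2).

Reading off H_k = ker ∂_k / im ∂_{k+1}:

  H_0: rank C_0 − rank ∂_1 = 7 − 6 = 1, and the invariant factors of ∂_1 are all 1, so H_0 = Z.
  H_1: rank ker ∂_1 − rank ∂_2 = (18 − 6) − 12 = 0, and ∂_2 has invariant factor 2 > 1, so H_1 = Z/2Z.
  H_2: rank ker ∂_2 − rank ∂_3 = (12 − 12) − 0 = 0, and there is no ∂_3, so H_2 = 0.

H_0 ≅ Z,  H_1 ≅ Z/2Z,  H_2 = 0.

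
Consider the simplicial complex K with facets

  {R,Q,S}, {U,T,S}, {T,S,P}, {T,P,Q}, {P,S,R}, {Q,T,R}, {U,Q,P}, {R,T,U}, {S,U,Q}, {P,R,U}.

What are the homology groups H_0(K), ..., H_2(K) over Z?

K has 6 vertices, 15 edges, 10 triangles.
rank ∂_0 = 0, rank ∂_1 = 5 ⇒ b_0 = 6 − 0 − 5 = 1; all invariant factors of ∂_1 are 1 so no torsion. So H_0 = Z.
rank ∂_1 = 5, rank ∂_2 = 10 ⇒ b_1 = 15 − 5 − 10 = 0; ∂_2 has invariant factor(s) [2] giving torsion. So H_1 = Z_2.
rank ∂_2 = 10, rank ∂_3 = 0 ⇒ b_2 = 10 − 10 − 0 = 0. So H_2 = 0.

H_0 = Z,  H_1 = Z_2,  H_2 = 0.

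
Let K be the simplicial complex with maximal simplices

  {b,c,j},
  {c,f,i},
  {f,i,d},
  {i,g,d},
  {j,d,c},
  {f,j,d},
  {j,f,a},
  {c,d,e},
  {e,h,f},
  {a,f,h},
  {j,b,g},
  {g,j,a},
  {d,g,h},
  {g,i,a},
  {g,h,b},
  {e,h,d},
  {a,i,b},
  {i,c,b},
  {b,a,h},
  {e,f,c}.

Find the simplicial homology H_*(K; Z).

H_0 = Z,  H_1 = Z ⊕ Z_2,  H_2 = 0.

Fix the vertex order a < b < c < d < e < f < g < h < i < j and write every simplex with vertices in increasing order. Then dim K = 2 and the simplices of K are:

  0-simplices (10): a, b, c, d, e, f, g, h, i, j
  1-simplices (30): ab, af, ag, ah, ai, aj, bc, bg, bh, bi, bj, cd, ce, cf, ci, cj, de, df, dg, dh, di, dj, ef, eh, fh, fi, fj, gh, gi, gj
  2-simplices (20): abh, abi, afh, afj, agi, agj, bci, bcj, bgh, bgj, cde, cdj, cef, cfi, deh, dfi, dfj, dgh, dgi, efh

giving chain groups C_0 ≅ Z^10, C_1 ≅ Z^30, C_2 ≅ Z^20.

∂_1: C_1 → C_0 sends each edge [p,q] (with p < q) to q − p.
The 10×30 boundary matrix has rank 9 and Smith normal form diag(1,1,1,1,1,1,1,1,1).

∂_2: C_2 → C_1 sends each 2-simplex [p,q,r] to [q,r] − [p,r] + [p,q]. For instance
  ∂dgi = gi − di + dg,
  ∂dfj = fj − dj + df.
The resulting 30×20 matrix has rank 20, and its Smith normal form has invariant factors (1,1,1,1,1,1,1,1,1,1,1,1,1,1,1,1,1,1,1,2).

Now H_k = ker ∂_k / im ∂_{k+1}, so:

  H_0: rank C_0 − rank ∂_1 = 10 − 9 = 1, and the invariant factors of ∂_1 are all 1, so H_0 ≅ Z.
  H_1: rank ker ∂_1 − rank ∂_2 = (30 − 9) − 20 = 1, and ∂_2 has invariant factor 2 > 1, so H_1 ≅ Z ⊕ Z_2.
  H_2: rank ker ∂_2 − rank ∂_3 = (20 − 20) − 0 = 0, and there is no ∂_3, so H_2 ≅ 0.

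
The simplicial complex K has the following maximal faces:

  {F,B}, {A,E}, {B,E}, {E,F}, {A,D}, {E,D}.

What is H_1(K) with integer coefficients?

H_1 ≅ Z^2.

Order the vertices as A < B < D < E < F. Listing each simplex with vertices in this order, K has dimension 1 with simplices:

  0-simplices (5): A, B, D, E, F
  1-simplices (6): AD, AE, BE, BF, DE, EF

so the chain groups are C_0 ≅ Z^5, C_1 ≅ Z^6.

The boundary map ∂_1: C_1 → C_0 sends each edge [p,q] (with p < q) to q − p.
This gives a 5×6 integer matrix of rank 4; reducing to Smith normal form yields diagonal entries (1,1,1,1).

Computing H_k = (kernel of ∂_k) / (image of ∂_{k+1}):

  H_1: rank ker ∂_1 − rank ∂_2 = (6 − 4) − 0 = 2, and there is no ∂_2, so H_1 = Z^2.

(K is a triangulation of a wedge of 2 circles.)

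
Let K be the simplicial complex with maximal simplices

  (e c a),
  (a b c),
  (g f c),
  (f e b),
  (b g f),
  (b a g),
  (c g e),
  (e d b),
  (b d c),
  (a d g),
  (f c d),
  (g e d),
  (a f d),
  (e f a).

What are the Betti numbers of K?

b_0 = 1, b_1 = 2, b_2 = 1.

Take the total order a < b < c < d < e < f < g on the vertex set. Then K (dimension 2) consists of the simplices:

  0-simplices (7): a, b, c, d, e, f, g
  1-simplices (21): ab, ac, ad, ae, af, ag, bc, bd, be, bf, bg, cd, ce, cf, cg, de, df, dg, ef, eg, fg
  2-simplices (14): abc, abg, ace, adf, adg, aef, bcd, bde, bef, bfg, cdf, ceg, cfg, deg

so the chain groups are C_0 ≅ Z^7, C_1 ≅ Z^21, C_2 ≅ Z^14.

∂_1: C_1 → C_0 maps an edge to its endpoints' difference, ∂[p,q] = q − p.
The 7×21 boundary matrix has rank 6 and Smith normal form diag(1,1,1,1,1,1).

Boundary ∂_2: C_2 → C_1 maps a triangle to the signed sum of its edges. For instance
  ∂adf = df − af + ad,
  ∂cdf = df − cf + cd.
The resulting 21×14 matrix has rank 13, and its Smith normal form has invariant factors (1,1,1,1,1,1,1,1,1,1,1,1,1).

Computing H_k = (kernel of ∂_k) / (image of ∂_{k+1}):

  H_0: rank C_0 − rank ∂_1 = 7 − 6 = 1, and the invariant factors of ∂_1 are all 1, so H_0 = Z.
  H_1: rank ker ∂_1 − rank ∂_2 = (21 − 6) − 13 = 2, and the invariant factors of ∂_2 are all 1, so H_1 = Z^2.
  H_2: rank ker ∂_2 − rank ∂_3 = (14 − 13) − 0 = 1, and there is no ∂_3, so H_2 = Z.

Hence the Betti numbers are b_0 = 1, b_1 = 2, b_2 = 1.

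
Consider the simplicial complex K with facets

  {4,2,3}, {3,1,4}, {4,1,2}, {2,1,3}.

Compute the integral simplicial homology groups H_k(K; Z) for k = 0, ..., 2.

We work with the vertex ordering 1 < 2 < 3 < 4. The simplices of K, each written with vertices in increasing order, are:

  0-simplices (4): [1], [2], [3], [4]
  1-simplices (6): [1,2], [1,3], [1,4], [2,3], [2,4], [3,4]
  2-simplices (4): [1,2,3], [1,2,4], [1,3,4], [2,3,4]

Hence C_0 ≅ Z^4, C_1 ≅ Z^6, C_2 ≅ Z^4.

∂_1: C_1 → C_0 maps an edge to its endpoints' difference, ∂[p,q] = q − p. For instance
  ∂[1,2] = [2] − [1].
This gives a 4×6 integer matrix of rank 3; reducing to Smith normal form yields diagonal entries (1,1,1).

Boundary ∂_2: C_2 → C_1 maps a triangle to the signed sum of its edges. For instance
  ∂[2,3,4] = [3,4] − [2,4] + [2,3],
  ∂[1,2,3] = [2,3] − [1,3] + [1,2].
As a 6×4 matrix over Z this has rank 3, with invariant factors (1,1,1).

From H_k ≅ ker(∂_k) / im(∂_{k+1}) we obtain:

  H_0: rank C_0 − rank ∂_1 = 4 − 3 = 1, and the invariant factors of ∂_1 are all 1, so H_0 = Z.
  H_1: rank ker ∂_1 − rank ∂_2 = (6 − 3) − 3 = 0, and the invariant factors of ∂_2 are all 1, so H_1 = 0.
  H_2: rank ker ∂_2 − rank ∂_3 = (4 − 3) − 0 = 1, and there is no ∂_3, so H_2 = Z.

H_0 ≅ Z,  H_1 = 0,  H_2 ≅ Z.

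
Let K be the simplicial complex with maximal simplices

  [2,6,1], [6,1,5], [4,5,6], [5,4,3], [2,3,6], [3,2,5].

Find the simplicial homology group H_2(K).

K has 6 vertices, 12 edges, 6 triangles.
rank ∂_2 = 6, rank ∂_3 = 0 ⇒ b_2 = 6 − 6 − 0 = 0. So H_2 ≅ 0.

H_2 = 0.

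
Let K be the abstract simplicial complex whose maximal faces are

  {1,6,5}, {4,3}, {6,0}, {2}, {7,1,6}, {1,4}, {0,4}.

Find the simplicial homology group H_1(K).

H_1 = Z.

Order the vertices as 0 < 1 < 2 < 3 < 4 < 5 < 6 < 7. Listing each simplex with vertices in this order, K has dimension 2 with simplices:

  0-simplices (8): [0], [1], [2], [3], [4], [5], [6], [7]
  1-simplices (9): [0,4], [0,6], [1,4], [1,5], [1,6], [1,7], [3,4], [5,6], [6,7]
  2-simplices (2): [1,5,6], [1,6,7]

giving chain groups C_0 ≅ Z^8, C_1 ≅ Z^9, C_2 ≅ Z^2.

Boundary ∂_1: C_1 → C_0 sends each edge [p,q] (with p < q) to q − p. For instance
  ∂[1,6] = [6] − [1].
The 8×9 boundary matrix has rank 6 and Smith normal form diag(1,1,1,1,1,1).

∂_2: C_2 → C_1 acts by ∂[p,q,r] = [q,r] − [p,r] + [p,q]. For instance
  ∂[1,5,6] = [5,6] − [1,6] + [1,5],
  ∂[1,6,7] = [6,7] − [1,7] + [1,6].
The resulting 9×2 matrix has rank 2, and its Smith normal form has invariant factors (1,1).

Now H_k = ker ∂_k / im ∂_{k+1}, so:

  H_1: rank ker ∂_1 − rank ∂_2 = (9 − 6) − 2 = 1, and the invariant factors of ∂_2 are all 1, so H_1 = Z.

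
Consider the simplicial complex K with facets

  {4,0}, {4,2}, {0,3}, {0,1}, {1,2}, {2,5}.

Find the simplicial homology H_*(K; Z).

H_0 = Z,  H_1 = Z.

K has 6 vertices, 6 edges.
rank ∂_0 = 0, rank ∂_1 = 5 ⇒ b_0 = 6 − 0 − 5 = 1; all invariant factors of ∂_1 are 1 so no torsion. So H_0 = Z.
rank ∂_1 = 5, rank ∂_2 = 0 ⇒ b_1 = 6 − 5 − 0 = 1. So H_1 = Z.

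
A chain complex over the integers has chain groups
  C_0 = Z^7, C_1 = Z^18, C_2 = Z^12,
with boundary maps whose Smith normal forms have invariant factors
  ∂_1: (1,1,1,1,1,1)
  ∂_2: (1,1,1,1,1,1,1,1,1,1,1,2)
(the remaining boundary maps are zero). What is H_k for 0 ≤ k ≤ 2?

H_0: b_0 = 7 − 0 − 6 = 1; torsion from ∂_1 factors > 1: none. So H_0 = Z.
H_1: b_1 = 18 − 6 − 12 = 0; torsion from ∂_2 factors > 1: [2]. So H_1 = Z/2.
H_2: b_2 = 12 − 12 − 0 = 0; torsion from ∂_3 factors > 1: none. So H_2 = 0.

H_0 = Z,  H_1 = Z/2,  H_2 = 0.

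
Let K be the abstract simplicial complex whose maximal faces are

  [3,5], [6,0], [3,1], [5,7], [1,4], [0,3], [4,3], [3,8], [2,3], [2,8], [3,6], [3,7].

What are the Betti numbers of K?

Order the vertices as 0 < 1 < 2 < 3 < 4 < 5 < 6 < 7 < 8. Listing each simplex with vertices in this order, K has dimension 1 with simplices:

  0-simplices (9): [0], [1], [2], [3], [4], [5], [6], [7], [8]
  1-simplices (12): [0,3], [0,6], [1,3], [1,4], [2,3], [2,8], [3,4], [3,5], [3,6], [3,7], [3,8], [5,7]

so the chain groups are C_0 ≅ Z^9, C_1 ≅ Z^12.

Boundary ∂_1: C_1 → C_0 maps an edge to its endpoints' difference, ∂[p,q] = q − p. For instance
  ∂[3,7] = [7] − [3].
As a 9×12 matrix over Z this has rank 8, with invariant factors (1,1,1,1,1,1,1,1).

From H_k ≅ ker(∂_k) / im(∂_{k+1}) we obtain:

  H_0: rank C_0 − rank ∂_1 = 9 − 8 = 1, and the invariant factors of ∂_1 are all 1, so H_0 ≅ Z.
  H_1: rank ker ∂_1 − rank ∂_2 = (12 − 8) − 0 = 4, and there is no ∂_2, so H_1 ≅ Z^4.

As a check, the Euler characteristic is 9 − 12 = -3, which agrees with 1 − 4 = -3.

Hence the Betti numbers are b_0 = 1, b_1 = 4.

b_0 = 1, b_1 = 4.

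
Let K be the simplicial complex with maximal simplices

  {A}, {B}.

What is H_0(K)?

Order the vertices as A < B. Listing each simplex with vertices in this order, K has dimension 0 with simplices:

  0-simplices (2): A, B

so the chain groups are C_0 ≅ Z^2.

Reading off H_k = ker ∂_k / im ∂_{k+1}:

  H_0: rank C_0 − rank ∂_1 = 2 − 0 = 2, and there is no ∂_1, so H_0 ≅ Z^2.

H_0 ≅ Z^2.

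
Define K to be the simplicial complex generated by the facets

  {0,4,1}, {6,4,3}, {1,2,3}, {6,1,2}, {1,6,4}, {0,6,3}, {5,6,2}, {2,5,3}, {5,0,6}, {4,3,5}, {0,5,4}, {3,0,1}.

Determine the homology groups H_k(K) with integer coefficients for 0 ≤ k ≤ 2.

H_0 ≅ Z,  H_1 ≅ Z/2Z,  H_2 = 0.

Fix the vertex order 0 < 1 < 2 < 3 < 4 < 5 < 6 and write every simplex with vertices in increasing order. Then dim K = 2 and the simplices of K are:

  0-simplices (7): [0], [1], [2], [3], [4], [5], [6]
  1-simplices (18): [0,1], [0,3], [0,4], [0,5], [0,6], [1,2], [1,3], [1,4], [1,6], [2,3], [2,5], [2,6], [3,4], [3,5], [3,6], [4,5], [4,6], [5,6]
  2-simplices (12): [0,1,3], [0,1,4], [0,3,6], [0,4,5], [0,5,6], [1,2,3], [1,2,6], [1,4,6], [2,3,5], [2,5,6], [3,4,5], [3,4,6]

Hence C_0 ≅ Z^7, C_1 ≅ Z^18, C_2 ≅ Z^12.

Boundary ∂_1: C_1 → C_0 sends each edge [p,q] (with p < q) to q − p.
The 7×18 boundary matrix has rank 6 and Smith normal form diag(1,1,1,1,1,1).

The boundary map ∂_2: C_2 → C_1 sends each 2-simplex [p,q,r] to [q,r] − [p,r] + [p,q]. For instance
  ∂[1,2,6] = [2,6] − [1,6] + [1,2],
  ∂[0,5,6] = [5,6] − [0,6] + [0,5].
The resulting 18×12 matrix has rank 12, and its Smith normal form has invariant factors (1,1,1,1,1,1,1,1,1,1,1,2).

Now H_k = ker ∂_k / im ∂_{k+1}, so:

  H_0: rank C_0 − rank ∂_1 = 7 − 6 = 1, and the invariant factors of ∂_1 are all 1, so H_0 ≅ Z.
  H_1: rank ker ∂_1 − rank ∂_2 = (18 − 6) − 12 = 0, and ∂_2 has invariant factor 2 > 1, so H_1 ≅ Z/2Z.
  H_2: rank ker ∂_2 − rank ∂_3 = (12 − 12) − 0 = 0, and there is no ∂_3, so H_2 ≅ 0.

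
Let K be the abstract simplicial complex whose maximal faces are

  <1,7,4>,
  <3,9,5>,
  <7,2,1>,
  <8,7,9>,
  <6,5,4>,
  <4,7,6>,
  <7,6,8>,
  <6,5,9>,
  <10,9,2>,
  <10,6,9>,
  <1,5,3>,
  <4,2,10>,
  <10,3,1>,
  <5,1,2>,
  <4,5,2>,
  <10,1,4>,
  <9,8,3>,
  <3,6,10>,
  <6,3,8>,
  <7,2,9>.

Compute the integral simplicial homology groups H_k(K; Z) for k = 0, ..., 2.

H_0 = Z,  H_1 = Z ⊕ Z_2,  H_2 = 0.

Fix the vertex order 1 < 2 < 3 < 4 < 5 < 6 < 7 < 8 < 9 < 10 and write every simplex with vertices in increasing order. Then dim K = 2 and the simplices of K are:

  0-simplices (10): [1], [2], [3], [4], [5], [6], [7], [8], [9], [10]
  1-simplices (30): (30 of them)
  2-simplices (20): (20 of them)

Hence C_0 ≅ Z^10, C_1 ≅ Z^30, C_2 ≅ Z^20.

∂_1: C_1 → C_0 sends each edge [p,q] (with p < q) to q − p.
As a 10×30 matrix over Z this has rank 9, with invariant factors (1,1,1,1,1,1,1,1,1).

The boundary map ∂_2: C_2 → C_1 maps a triangle to the signed sum of its edges. For instance
  ∂[1,2,5] = [2,5] − [1,5] + [1,2],
  ∂[1,3,5] = [3,5] − [1,5] + [1,3].
The 30×20 boundary matrix has rank 20 and Smith normal form diag(1,1,1,1,1,1,1,1,1,1,1,1,1,1,1,1,1,1,1,2).

From H_k ≅ ker(∂_k) / im(∂_{k+1}) we obtain:

  H_0: rank C_0 − rank ∂_1 = 10 − 9 = 1, and the invariant factors of ∂_1 are all 1, so H_0 = Z.
  H_1: rank ker ∂_1 − rank ∂_2 = (30 − 9) − 20 = 1, and ∂_2 has invariant factor 2 > 1, so H_1 = Z ⊕ Z_2.
  H_2: rank ker ∂_2 − rank ∂_3 = (20 − 20) − 0 = 0, and there is no ∂_3, so H_2 = 0.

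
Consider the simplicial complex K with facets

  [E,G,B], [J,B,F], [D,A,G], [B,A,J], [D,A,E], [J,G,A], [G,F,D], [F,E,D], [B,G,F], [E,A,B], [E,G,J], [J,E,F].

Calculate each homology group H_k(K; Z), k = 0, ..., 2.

Order the vertices as A < B < D < E < F < G < J. Listing each simplex with vertices in this order, K has dimension 2 with simplices:

  0-simplices (7): A, B, D, E, F, G, J
  1-simplices (18): AB, AD, AE, AG, AJ, BE, BF, BG, BJ, DE, DF, DG, EF, EG, EJ, FG, FJ, GJ
  2-simplices (12): ABE, ABJ, ADE, ADG, AGJ, BEG, BFG, BFJ, DEF, DFG, EFJ, EGJ

giving chain groups C_0 ≅ Z^7, C_1 ≅ Z^18, C_2 ≅ Z^12.

∂_1: C_1 → C_0 maps an edge to its endpoints' difference, ∂[p,q] = q − p.
This gives a 7×18 integer matrix of rank 6; reducing to Smith normal form yields diagonal entries (1,1,1,1,1,1).

∂_2: C_2 → C_1 maps a triangle to the signed sum of its edges. For instance
  ∂ADE = DE − AE + AD,
  ∂EFJ = FJ − EJ + EF.
This gives a 18×12 integer matrix of rank 12; reducing to Smith normal form yields diagonal entries (1,1,1,1,1,1,1,1,1,1,1,2).

From H_k ≅ ker(∂_k) / im(∂_{k+1}) we obtain:

  H_0: rank C_0 − rank ∂_1 = 7 − 6 = 1, and the invariant factors of ∂_1 are all 1, so H_0 = Z.
  H_1: rank ker ∂_1 − rank ∂_2 = (18 − 6) − 12 = 0, and ∂_2 has invariant factor 2 > 1, so H_1 = Z_2.
  H_2: rank ker ∂_2 − rank ∂_3 = (12 − 12) − 0 = 0, and there is no ∂_3, so H_2 = 0.

As a check, the Euler characteristic is 7 − 18 + 12 = 1, which agrees with 1 − 0 + 0 = 1.
(K is a triangulation of the real projective plane RP^2.)

H_0 ≅ Z,  H_1 ≅ Z_2,  H_2 = 0.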